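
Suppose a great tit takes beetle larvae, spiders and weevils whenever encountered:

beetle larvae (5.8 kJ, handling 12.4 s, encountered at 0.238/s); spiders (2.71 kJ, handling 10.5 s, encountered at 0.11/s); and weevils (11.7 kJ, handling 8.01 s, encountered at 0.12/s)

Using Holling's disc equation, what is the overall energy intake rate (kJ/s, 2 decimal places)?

0.51 kJ/s

Energy encountered per unit search time: 0.238×5.8 + 0.11×2.71 + 0.12×11.7 = 3.082 kJ/s.
Handling time per unit search time: 0.238×12.4 + 0.11×10.5 + 0.12×8.01 = 5.067.
Rate = 3.082/(1 + 5.067) = 0.508 kJ/s.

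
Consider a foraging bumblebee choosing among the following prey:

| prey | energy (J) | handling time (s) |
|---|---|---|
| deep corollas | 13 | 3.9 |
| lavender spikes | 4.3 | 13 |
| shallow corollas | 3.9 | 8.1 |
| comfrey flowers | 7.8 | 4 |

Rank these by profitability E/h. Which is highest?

deep corollas

Profitability E/h (J/s): deep corollas = 13/3.9 = 3.33, lavender spikes = 4.3/13 = 0.331, shallow corollas = 3.9/8.1 = 0.481, comfrey flowers = 7.8/4 = 1.95.
Ranked: deep corollas > comfrey flowers > shallow corollas > lavender spikes.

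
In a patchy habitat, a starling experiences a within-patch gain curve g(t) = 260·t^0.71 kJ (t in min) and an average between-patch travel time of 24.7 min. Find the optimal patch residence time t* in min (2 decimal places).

60.47 min

Optimal t* satisfies g'(t*) = g(t*)/(T + t*).
g'(t) = 0.71·260·t^-0.29. Setting 0.71·260·t^-0.29 = 260·t^0.71/(24.7+t) gives 0.71(24.7+t) = t, so 0.29·t = 0.71×24.7.
t* = 0.71×24.7/0.29 = 60.47 min.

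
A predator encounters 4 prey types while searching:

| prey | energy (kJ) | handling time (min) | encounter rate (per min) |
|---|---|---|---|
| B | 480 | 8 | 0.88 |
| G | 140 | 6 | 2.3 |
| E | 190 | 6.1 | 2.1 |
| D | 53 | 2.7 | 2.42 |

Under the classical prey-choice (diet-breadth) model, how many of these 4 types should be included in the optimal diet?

E/h in descending order: B 60, E 31.1, G 23.3, D 19.6 kJ/min. The optimal diet is the largest prefix of this list for which every included type satisfies E_i/h_i > R on the types above it.
Rate on top 1: 52.54. E: 31.1 < 52.54 → exclude; stop.
Optimal diet: B — 1 of 4 types.

1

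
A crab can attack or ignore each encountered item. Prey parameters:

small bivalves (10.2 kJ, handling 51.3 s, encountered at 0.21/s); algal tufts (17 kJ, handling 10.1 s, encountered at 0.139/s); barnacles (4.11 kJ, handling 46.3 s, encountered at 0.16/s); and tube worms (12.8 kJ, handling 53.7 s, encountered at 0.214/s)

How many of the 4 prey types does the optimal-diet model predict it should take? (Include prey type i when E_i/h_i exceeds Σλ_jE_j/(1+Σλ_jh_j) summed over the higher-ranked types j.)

Rank by E/h (kJ/s): algal tufts 1.68, tube worms 0.238, small bivalves 0.199, barnacles 0.0888. Include each in turn until the next type's E/h falls below the running intake rate.
Rate on top 1: 0.983. tube worms: 0.238 < 0.983 → exclude; stop.
Optimal diet: algal tufts — 1 of 4 types.

1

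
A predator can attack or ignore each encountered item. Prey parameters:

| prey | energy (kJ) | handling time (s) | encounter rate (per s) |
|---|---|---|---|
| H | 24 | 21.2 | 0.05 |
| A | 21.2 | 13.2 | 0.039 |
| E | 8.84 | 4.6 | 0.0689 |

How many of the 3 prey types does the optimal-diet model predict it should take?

3

E/h in descending order: E 1.92, A 1.61, H 1.13 kJ/s. The optimal diet is the largest prefix of this list for which every included type satisfies E_i/h_i > R on the types above it.
Rate on top 1: 0.4625. A: 1.61 > 0.4625 → include.
Rate on top 2: 0.7839. H: 1.13 > 0.7839 → include.
Optimal diet: E, A, H — 3 of 3 types.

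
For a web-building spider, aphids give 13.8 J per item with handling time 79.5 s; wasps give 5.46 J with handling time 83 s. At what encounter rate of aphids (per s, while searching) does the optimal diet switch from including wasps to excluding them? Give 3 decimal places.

0.008 per s

At the threshold, the rate on aphids alone equals the profitability of wasps: λ·13.8/(1 + λ·79.5) = 5.46/83 = 0.06578.
Rearranging, λ(13.8 − 0.06578×79.5) = 0.06578, so λ = 0.06578/8.57 = 0.007676 per s.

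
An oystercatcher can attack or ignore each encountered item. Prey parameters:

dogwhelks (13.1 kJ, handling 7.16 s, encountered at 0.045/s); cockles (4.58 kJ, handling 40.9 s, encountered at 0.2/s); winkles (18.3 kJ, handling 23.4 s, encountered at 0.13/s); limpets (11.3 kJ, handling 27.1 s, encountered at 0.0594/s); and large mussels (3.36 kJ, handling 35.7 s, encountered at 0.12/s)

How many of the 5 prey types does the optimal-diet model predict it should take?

E/h in descending order: dogwhelks 1.83, winkles 0.782, limpets 0.417, cockles 0.112, large mussels 0.0941 kJ/s. The optimal diet is the largest prefix of this list for which every included type satisfies E_i/h_i > R on the types above it.
Rate on top 1: 0.4458. winkles: 0.782 > 0.4458 → include.
Rate on top 2: 0.6802. limpets: 0.417 < 0.6802 → exclude; stop.
Optimal diet: dogwhelks, winkles — 2 of 5 types.

2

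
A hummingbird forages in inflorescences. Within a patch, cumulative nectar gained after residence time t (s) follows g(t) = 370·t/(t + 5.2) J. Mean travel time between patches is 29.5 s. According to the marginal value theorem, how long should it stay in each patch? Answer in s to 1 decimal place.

Optimal t* satisfies g'(t*) = g(t*)/(T + t*).
g'(t) = 370·5.2/(t + 5.2)². Setting 370·5.2/(t+5.2)² = 370t/[(t+5.2)(29.5+t)] gives 5.2(29.5+t) = t(t+5.2), so t² = 5.2×29.5 = 153.4.
t* = √153.4 = 12.39 s.

12.4 s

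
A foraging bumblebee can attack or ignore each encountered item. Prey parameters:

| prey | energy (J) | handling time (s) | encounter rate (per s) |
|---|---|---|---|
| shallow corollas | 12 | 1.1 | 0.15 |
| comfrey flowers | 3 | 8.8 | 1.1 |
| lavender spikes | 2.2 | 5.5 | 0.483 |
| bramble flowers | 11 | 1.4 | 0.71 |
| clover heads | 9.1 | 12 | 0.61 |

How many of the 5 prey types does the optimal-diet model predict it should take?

2

Profitabilities (E/h, J/s): shallow corollas 10.9, bramble flowers 7.86, clover heads 0.758, lavender spikes 0.4, comfrey flowers 0.341. Add prey in this order while the next type's profitability exceeds the intake rate on those already taken.
Rate on top 1: 1.545. bramble flowers: 7.86 > 1.545 → include.
Rate on top 2: 4.451. clover heads: 0.758 < 4.451 → exclude; stop.
Optimal diet: shallow corollas, bramble flowers — 2 of 5 types.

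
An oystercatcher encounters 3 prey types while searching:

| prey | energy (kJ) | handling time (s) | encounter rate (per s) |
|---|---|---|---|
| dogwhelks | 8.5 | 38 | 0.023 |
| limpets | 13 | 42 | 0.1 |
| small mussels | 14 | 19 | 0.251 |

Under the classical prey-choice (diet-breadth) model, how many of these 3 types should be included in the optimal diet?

E/h in descending order: small mussels 0.737, limpets 0.31, dogwhelks 0.224 kJ/s. The optimal diet is the largest prefix of this list for which every included type satisfies E_i/h_i > R on the types above it.
Rate on top 1: 0.6091. limpets: 0.31 < 0.6091 → exclude; stop.
Optimal diet: small mussels — 1 of 3 types.

1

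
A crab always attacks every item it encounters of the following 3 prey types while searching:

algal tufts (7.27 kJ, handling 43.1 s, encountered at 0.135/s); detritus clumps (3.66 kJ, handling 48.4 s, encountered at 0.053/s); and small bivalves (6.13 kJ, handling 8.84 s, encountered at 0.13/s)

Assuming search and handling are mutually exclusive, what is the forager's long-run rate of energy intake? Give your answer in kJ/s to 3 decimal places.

0.187 kJ/s

R = (0.135×7.27 + 0.053×3.66 + 0.13×6.13) / (1 + 0.135×43.1 + 0.053×48.4 + 0.13×8.84) = 1.972/10.53 = 0.1873 kJ/s.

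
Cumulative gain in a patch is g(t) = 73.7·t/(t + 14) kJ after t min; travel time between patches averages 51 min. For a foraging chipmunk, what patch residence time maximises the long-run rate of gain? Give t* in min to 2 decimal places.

Maximise g(t)/(T+t): set derivative to zero → g'(t)(T+t) = g(t).
g'(t) = 73.7·14/(t + 14)². Setting 73.7·14/(t+14)² = 73.7t/[(t+14)(51+t)] gives 14(51+t) = t(t+14), so t² = 14×51 = 714.
t* = √714 = 26.72 min.

26.72 min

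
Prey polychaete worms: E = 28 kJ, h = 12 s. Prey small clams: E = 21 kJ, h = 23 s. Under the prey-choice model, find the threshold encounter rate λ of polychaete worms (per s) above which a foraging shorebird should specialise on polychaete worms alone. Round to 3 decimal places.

The zero-one rule: include small clams iff E₂/h₂ > λE₁/(1+λh₁). Equality gives the switch point.
λE₁h₂ = E₂ + λE₂h₁ ⇒ λ = E₂/(E₁h₂ − E₂h₁) = 21/(644 − 252) = 0.05357 per s.

0.054 per s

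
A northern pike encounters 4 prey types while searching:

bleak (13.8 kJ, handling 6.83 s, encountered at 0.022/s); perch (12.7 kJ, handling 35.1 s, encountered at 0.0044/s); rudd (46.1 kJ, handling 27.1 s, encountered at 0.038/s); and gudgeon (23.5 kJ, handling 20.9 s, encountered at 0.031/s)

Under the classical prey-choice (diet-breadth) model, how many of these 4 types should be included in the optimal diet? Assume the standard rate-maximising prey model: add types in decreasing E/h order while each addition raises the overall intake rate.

Profitabilities (E/h, kJ/s): bleak 2.02, rudd 1.7, gudgeon 1.12, perch 0.362. Add prey in this order while the next type's profitability exceeds the intake rate on those already taken.
Rate on top 1: 0.2639. rudd: 1.7 > 0.2639 → include.
Rate on top 2: 0.9428. gudgeon: 1.12 > 0.9428 → include.
Rate on top 3: 0.9844. perch: 0.362 < 0.9844 → exclude; stop.
Optimal diet: bleak, rudd, gudgeon — 3 of 4 types.

3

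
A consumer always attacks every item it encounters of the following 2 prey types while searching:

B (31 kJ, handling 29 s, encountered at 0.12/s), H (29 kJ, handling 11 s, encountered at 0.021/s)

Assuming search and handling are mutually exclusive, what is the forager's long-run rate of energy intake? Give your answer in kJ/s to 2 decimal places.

R = Σλ_iE_i / (1 + Σλ_ih_i)
Numerator: 0.12×31 + 0.021×29 = 4.329
Denominator: 1 + 0.12×29 + 0.021×11 = 4.711
R = 4.329/4.711 = 0.9189 kJ/s

0.92 kJ/s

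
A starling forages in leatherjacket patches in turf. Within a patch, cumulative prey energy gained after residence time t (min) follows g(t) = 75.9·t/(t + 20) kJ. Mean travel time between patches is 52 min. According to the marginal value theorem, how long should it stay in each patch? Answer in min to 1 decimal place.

By the marginal value theorem, leave when the instantaneous gain rate g'(t) equals the habitat-wide average g(t)/(T + t).
g'(t) = 75.9·20/(t + 20)². Setting 75.9·20/(t+20)² = 75.9t/[(t+20)(52+t)] gives 20(52+t) = t(t+20), so t² = 20×52 = 1040.
t* = √1040 = 32.25 min.

32.2 min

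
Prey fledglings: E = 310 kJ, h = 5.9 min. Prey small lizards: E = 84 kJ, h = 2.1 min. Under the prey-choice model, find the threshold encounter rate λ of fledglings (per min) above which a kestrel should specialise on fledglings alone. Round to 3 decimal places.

At the threshold, the rate on fledglings alone equals the profitability of small lizards: λ·310/(1 + λ·5.9) = 84/2.1 = 40.
Rearranging, λ(310 − 40×5.9) = 40, so λ = 40/74 = 0.5405 per min.

0.541 per min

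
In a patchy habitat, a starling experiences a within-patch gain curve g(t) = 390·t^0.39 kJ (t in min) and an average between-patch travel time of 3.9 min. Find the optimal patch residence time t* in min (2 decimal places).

By the marginal value theorem, leave when the instantaneous gain rate g'(t) equals the habitat-wide average g(t)/(T + t).
g'(t) = 0.39·390·t^-0.61. Setting 0.39·390·t^-0.61 = 390·t^0.39/(3.9+t) gives 0.39(3.9+t) = t, so 0.61·t = 0.39×3.9.
t* = 0.39×3.9/0.61 = 2.493 min.

2.49 min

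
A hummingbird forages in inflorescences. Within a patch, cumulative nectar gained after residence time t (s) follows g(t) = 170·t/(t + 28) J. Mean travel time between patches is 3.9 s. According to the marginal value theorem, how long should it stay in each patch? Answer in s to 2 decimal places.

Maximise g(t)/(T+t): set derivative to zero → g'(t)(T+t) = g(t).
g'(t) = 170·28/(t + 28)². Setting 170·28/(t+28)² = 170t/[(t+28)(3.9+t)] gives 28(3.9+t) = t(t+28), so t² = 28×3.9 = 109.2.
t* = √109.2 = 10.45 s.

10.45 s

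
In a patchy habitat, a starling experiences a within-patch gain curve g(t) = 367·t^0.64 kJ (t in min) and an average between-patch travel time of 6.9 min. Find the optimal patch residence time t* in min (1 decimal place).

12.3 min

Maximise g(t)/(T+t): set derivative to zero → g'(t)(T+t) = g(t).
g'(t) = 0.64·367·t^-0.36. Setting 0.64·367·t^-0.36 = 367·t^0.64/(6.9+t) gives 0.64(6.9+t) = t, so 0.36·t = 0.64×6.9.
t* = 0.64×6.9/0.36 = 12.27 min.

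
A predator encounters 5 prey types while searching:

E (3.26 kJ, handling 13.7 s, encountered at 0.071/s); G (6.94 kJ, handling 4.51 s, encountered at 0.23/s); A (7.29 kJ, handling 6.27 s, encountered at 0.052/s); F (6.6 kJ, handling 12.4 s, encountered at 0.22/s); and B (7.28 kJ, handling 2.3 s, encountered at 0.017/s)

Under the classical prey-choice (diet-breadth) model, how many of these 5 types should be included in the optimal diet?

Rank by E/h (kJ/s): B 3.17, G 1.54, A 1.16, F 0.532, E 0.238. Include each in turn until the next type's E/h falls below the running intake rate.
Rate on top 1: 0.1191. G: 1.54 > 0.1191 → include.
Rate on top 2: 0.8283. A: 1.16 > 0.8283 → include.
Rate on top 3: 0.8737. F: 0.532 < 0.8737 → exclude; stop.
Optimal diet: B, G, A — 3 of 5 types.

3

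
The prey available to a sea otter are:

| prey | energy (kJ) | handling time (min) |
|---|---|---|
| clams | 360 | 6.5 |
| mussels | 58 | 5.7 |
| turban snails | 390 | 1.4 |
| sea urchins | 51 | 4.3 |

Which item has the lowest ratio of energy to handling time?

mussels

In descending order of E/h:
turban snails: 390/1.4 = 279 kJ/min
clams: 360/6.5 = 55.4 kJ/min
sea urchins: 51/4.3 = 11.9 kJ/min
mussels: 58/5.7 = 10.2 kJ/min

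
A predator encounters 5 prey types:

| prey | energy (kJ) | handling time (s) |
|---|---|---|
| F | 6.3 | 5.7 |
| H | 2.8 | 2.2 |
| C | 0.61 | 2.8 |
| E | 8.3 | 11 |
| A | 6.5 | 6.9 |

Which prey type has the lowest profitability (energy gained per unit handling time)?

C

Profitability E/h (kJ/s): F = 6.3/5.7 = 1.11, H = 2.8/2.2 = 1.27, C = 0.61/2.8 = 0.218, E = 8.3/11 = 0.755, A = 6.5/6.9 = 0.942.
Ranked: H > F > A > E > C.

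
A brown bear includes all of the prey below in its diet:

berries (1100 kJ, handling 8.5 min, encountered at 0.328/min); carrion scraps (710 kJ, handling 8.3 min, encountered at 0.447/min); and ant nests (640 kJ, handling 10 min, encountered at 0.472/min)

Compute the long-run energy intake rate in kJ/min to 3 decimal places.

80.229 kJ/min

Energy encountered per unit search time: 0.328×1100 + 0.447×710 + 0.472×640 = 980.2 kJ/min.
Handling time per unit search time: 0.328×8.5 + 0.447×8.3 + 0.472×10 = 11.22.
Rate = 980.2/(1 + 11.22) = 80.23 kJ/min.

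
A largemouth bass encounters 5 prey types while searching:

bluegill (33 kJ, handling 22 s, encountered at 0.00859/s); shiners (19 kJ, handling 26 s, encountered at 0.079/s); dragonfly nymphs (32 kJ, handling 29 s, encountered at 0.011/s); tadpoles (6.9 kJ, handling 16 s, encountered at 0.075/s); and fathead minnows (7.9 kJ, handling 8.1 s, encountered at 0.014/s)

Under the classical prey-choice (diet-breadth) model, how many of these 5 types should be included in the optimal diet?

E/h in descending order: bluegill 1.5, dragonfly nymphs 1.1, fathead minnows 0.975, shiners 0.731, tadpoles 0.431 kJ/s. The optimal diet is the largest prefix of this list for which every included type satisfies E_i/h_i > R on the types above it.
Rate on top 1: 0.2384. dragonfly nymphs: 1.1 > 0.2384 → include.
Rate on top 2: 0.4214. fathead minnows: 0.975 > 0.4214 → include.
Rate on top 3: 0.4601. shiners: 0.731 > 0.4601 → include.
Rate on top 4: 0.6114. tadpoles: 0.431 < 0.6114 → exclude; stop.
Optimal diet: bluegill, dragonfly nymphs, fathead minnows, shiners — 4 of 5 types.

4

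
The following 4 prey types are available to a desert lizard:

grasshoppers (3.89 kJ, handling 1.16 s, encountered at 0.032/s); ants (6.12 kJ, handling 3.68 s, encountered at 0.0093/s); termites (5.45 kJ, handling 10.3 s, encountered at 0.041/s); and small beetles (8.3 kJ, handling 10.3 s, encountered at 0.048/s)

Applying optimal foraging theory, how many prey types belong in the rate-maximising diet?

4

E/h in descending order: grasshoppers 3.35, ants 1.66, small beetles 0.806, termites 0.529 kJ/s. The optimal diet is the largest prefix of this list for which every included type satisfies E_i/h_i > R on the types above it.
Rate on top 1: 0.12. ants: 1.66 > 0.12 → include.
Rate on top 2: 0.1693. small beetles: 0.806 > 0.1693 → include.
Rate on top 3: 0.3703. termites: 0.529 > 0.3703 → include.
Optimal diet: grasshoppers, ants, small beetles, termites — 4 of 4 types.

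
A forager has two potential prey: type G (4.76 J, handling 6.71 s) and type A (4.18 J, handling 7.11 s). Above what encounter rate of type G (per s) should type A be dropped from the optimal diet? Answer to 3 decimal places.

0.721 per s

The zero-one rule: include type A iff E₂/h₂ > λE₁/(1+λh₁). Equality gives the switch point.
λE₁h₂ = E₂ + λE₂h₁ ⇒ λ = E₂/(E₁h₂ − E₂h₁) = 4.18/(33.84 − 28.05) = 0.7212 per s.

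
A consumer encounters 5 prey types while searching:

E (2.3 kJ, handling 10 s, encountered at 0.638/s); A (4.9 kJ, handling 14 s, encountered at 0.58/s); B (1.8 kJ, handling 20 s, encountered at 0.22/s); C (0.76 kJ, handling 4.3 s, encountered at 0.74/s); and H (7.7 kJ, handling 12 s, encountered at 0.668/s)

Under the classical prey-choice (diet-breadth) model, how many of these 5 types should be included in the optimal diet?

1

E/h in descending order: H 0.642, A 0.35, E 0.23, C 0.177, B 0.09 kJ/s. The optimal diet is the largest prefix of this list for which every included type satisfies E_i/h_i > R on the types above it.
Rate on top 1: 0.5705. A: 0.35 < 0.5705 → exclude; stop.
Optimal diet: H — 1 of 5 types.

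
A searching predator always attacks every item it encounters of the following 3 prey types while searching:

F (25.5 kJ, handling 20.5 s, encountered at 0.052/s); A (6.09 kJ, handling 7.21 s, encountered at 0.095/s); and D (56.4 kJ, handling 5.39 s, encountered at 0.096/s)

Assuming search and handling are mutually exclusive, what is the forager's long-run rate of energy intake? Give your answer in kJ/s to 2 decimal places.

R = Σλ_iE_i / (1 + Σλ_ih_i)
Numerator: 0.052×25.5 + 0.095×6.09 + 0.096×56.4 = 7.319
Denominator: 1 + 0.052×20.5 + 0.095×7.21 + 0.096×5.39 = 3.268
R = 7.319/3.268 = 2.239 kJ/s

2.24 kJ/s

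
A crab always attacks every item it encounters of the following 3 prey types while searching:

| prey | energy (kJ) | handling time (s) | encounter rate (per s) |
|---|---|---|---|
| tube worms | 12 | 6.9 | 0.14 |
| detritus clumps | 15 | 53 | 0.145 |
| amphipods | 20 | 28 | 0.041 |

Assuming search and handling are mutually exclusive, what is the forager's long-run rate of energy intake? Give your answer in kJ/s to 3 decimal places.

R = Σλ_iE_i / (1 + Σλ_ih_i)
Numerator: 0.14×12 + 0.145×15 + 0.041×20 = 4.675
Denominator: 1 + 0.14×6.9 + 0.145×53 + 0.041×28 = 10.8
R = 4.675/10.8 = 0.4329 kJ/s

0.433 kJ/s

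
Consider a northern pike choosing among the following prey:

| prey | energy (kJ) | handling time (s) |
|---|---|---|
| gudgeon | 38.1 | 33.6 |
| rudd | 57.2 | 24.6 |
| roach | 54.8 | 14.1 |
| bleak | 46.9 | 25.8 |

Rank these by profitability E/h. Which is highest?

roach

In descending order of E/h:
roach: 54.8/14.1 = 3.89 kJ/s
rudd: 57.2/24.6 = 2.33 kJ/s
bleak: 46.9/25.8 = 1.82 kJ/s
gudgeon: 38.1/33.6 = 1.13 kJ/s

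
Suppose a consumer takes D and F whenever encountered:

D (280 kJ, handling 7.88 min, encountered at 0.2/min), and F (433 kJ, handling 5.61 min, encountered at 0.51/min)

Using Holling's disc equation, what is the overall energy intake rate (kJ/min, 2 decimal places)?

50.92 kJ/min

Energy encountered per unit search time: 0.2×280 + 0.51×433 = 276.8 kJ/min.
Handling time per unit search time: 0.2×7.88 + 0.51×5.61 = 4.437.
Rate = 276.8/(1 + 4.437) = 50.92 kJ/min.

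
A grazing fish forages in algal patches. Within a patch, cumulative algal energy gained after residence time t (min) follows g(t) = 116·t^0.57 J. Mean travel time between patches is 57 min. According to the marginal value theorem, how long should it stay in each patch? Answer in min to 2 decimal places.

75.56 min

By the marginal value theorem, leave when the instantaneous gain rate g'(t) equals the habitat-wide average g(t)/(T + t).
g'(t) = 0.57·116·t^-0.43. Setting 0.57·116·t^-0.43 = 116·t^0.57/(57+t) gives 0.57(57+t) = t, so 0.43·t = 0.57×57.
t* = 0.57×57/0.43 = 75.56 min.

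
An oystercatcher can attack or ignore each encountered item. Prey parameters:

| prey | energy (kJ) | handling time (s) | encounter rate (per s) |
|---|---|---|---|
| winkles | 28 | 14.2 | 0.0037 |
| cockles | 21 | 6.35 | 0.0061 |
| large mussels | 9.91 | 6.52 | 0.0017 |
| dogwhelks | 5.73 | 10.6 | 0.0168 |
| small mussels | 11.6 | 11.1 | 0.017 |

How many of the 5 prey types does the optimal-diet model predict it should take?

5

Profitabilities (E/h, kJ/s): cockles 3.31, winkles 1.97, large mussels 1.52, small mussels 1.05, dogwhelks 0.541. Add prey in this order while the next type's profitability exceeds the intake rate on those already taken.
Rate on top 1: 0.1233. winkles: 1.97 > 0.1233 → include.
Rate on top 2: 0.2123. large mussels: 1.52 > 0.2123 → include.
Rate on top 3: 0.2255. small mussels: 1.05 > 0.2255 → include.
Rate on top 4: 0.3453. dogwhelks: 0.541 > 0.3453 → include.
Optimal diet: cockles, winkles, large mussels, small mussels, dogwhelks — 5 of 5 types.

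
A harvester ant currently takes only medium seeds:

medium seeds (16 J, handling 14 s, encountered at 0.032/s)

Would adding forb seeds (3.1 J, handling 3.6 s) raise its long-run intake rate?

Intake rate on the current diet: R = (0.032×16) / (1 + 0.032×14) = 0.512/1.448 = 0.3536 J/s.
forb seeds: E/h = 3.1/3.6 = 0.8611 J/s.
0.8611 > 0.3536, so adding forb seeds raises the average — include it.

Yes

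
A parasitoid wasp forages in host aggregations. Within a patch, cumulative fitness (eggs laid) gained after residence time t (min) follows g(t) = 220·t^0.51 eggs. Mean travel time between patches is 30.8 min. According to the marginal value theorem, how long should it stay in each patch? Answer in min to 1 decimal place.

Optimal t* satisfies g'(t*) = g(t*)/(T + t*).
g'(t) = 0.51·220·t^-0.49. Setting 0.51·220·t^-0.49 = 220·t^0.51/(30.8+t) gives 0.51(30.8+t) = t, so 0.49·t = 0.51×30.8.
t* = 0.51×30.8/0.49 = 32.06 min.

32.1 min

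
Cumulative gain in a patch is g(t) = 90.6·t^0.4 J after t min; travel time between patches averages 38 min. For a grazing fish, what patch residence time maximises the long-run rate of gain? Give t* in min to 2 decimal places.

25.33 min

By the marginal value theorem, leave when the instantaneous gain rate g'(t) equals the habitat-wide average g(t)/(T + t).
g'(t) = 0.4·90.6·t^-0.6. Setting 0.4·90.6·t^-0.6 = 90.6·t^0.4/(38+t) gives 0.4(38+t) = t, so 0.60·t = 0.4×38.
t* = 0.4×38/0.60 = 25.33 min.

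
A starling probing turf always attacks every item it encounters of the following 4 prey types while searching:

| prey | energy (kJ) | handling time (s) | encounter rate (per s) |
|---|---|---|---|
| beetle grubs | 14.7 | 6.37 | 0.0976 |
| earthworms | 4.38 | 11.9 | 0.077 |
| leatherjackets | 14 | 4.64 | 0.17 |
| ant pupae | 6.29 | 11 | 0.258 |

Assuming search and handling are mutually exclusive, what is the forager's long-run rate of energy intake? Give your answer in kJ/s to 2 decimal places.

0.94 kJ/s

Energy encountered per unit search time: 0.0976×14.7 + 0.077×4.38 + 0.17×14 + 0.258×6.29 = 5.775 kJ/s.
Handling time per unit search time: 0.0976×6.37 + 0.077×11.9 + 0.17×4.64 + 0.258×11 = 5.165.
Rate = 5.775/(1 + 5.165) = 0.9367 kJ/s.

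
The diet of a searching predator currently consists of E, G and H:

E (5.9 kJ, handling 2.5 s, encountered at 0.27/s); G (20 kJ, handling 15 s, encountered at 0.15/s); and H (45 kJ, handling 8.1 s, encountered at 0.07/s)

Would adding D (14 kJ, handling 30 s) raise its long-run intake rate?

On E, G and H alone, R = ΣλE/(1+Σλh) = 7.743/4.492 = 1.724 kJ/s.
D: E/h = 14/30 = 0.4667 kJ/s.
0.4667 < 1.724, so adding D would lower the average — exclude it.

No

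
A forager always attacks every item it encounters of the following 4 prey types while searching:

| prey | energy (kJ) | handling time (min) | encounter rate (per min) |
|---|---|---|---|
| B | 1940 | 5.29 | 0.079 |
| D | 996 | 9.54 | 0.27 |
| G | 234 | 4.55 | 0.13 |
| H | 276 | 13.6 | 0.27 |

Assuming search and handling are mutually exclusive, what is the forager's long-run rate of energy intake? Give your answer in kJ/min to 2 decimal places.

R = (0.079×1940 + 0.27×996 + 0.13×234 + 0.27×276) / (1 + 0.079×5.29 + 0.27×9.54 + 0.13×4.55 + 0.27×13.6) = 527.1/8.257 = 63.84 kJ/min.

63.84 kJ/min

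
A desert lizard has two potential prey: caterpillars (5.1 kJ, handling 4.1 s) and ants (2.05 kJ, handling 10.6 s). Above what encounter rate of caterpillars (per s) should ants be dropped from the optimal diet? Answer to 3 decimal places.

0.045 per s

Drop ants once their profitability E₂/h₂ falls below the rate achievable on caterpillars alone: E₂/h₂ = λE₁/(1 + λh₁).
Solve for λ: λE₁h₂ = E₂(1 + λh₁) → λ(E₁h₂ − E₂h₁) = E₂ → λ = E₂/(E₁h₂ − E₂h₁).
λ = 2.05/(5.1×10.6 − 2.05×4.1) = 2.05/45.65 = 0.0449 per s.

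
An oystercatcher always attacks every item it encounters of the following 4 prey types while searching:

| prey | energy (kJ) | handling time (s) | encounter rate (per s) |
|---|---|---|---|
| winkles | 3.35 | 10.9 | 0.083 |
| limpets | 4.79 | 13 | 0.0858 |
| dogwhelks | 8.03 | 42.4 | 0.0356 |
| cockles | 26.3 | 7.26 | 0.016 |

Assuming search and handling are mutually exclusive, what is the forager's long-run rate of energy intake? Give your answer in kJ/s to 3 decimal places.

R = (0.083×3.35 + 0.0858×4.79 + 0.0356×8.03 + 0.016×26.3) / (1 + 0.083×10.9 + 0.0858×13 + 0.0356×42.4 + 0.016×7.26) = 1.396/4.646 = 0.3004 kJ/s.

0.300 kJ/s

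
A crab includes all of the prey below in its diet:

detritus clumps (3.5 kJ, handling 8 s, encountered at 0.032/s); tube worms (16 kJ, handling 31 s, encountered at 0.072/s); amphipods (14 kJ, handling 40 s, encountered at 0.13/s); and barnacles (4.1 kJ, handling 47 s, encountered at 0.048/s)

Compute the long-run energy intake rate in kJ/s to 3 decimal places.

R = Σλ_iE_i / (1 + Σλ_ih_i)
Numerator: 0.032×3.5 + 0.072×16 + 0.13×14 + 0.048×4.1 = 3.281
Denominator: 1 + 0.032×8 + 0.072×31 + 0.13×40 + 0.048×47 = 10.94
R = 3.281/10.94 = 0.2998 kJ/s

0.300 kJ/s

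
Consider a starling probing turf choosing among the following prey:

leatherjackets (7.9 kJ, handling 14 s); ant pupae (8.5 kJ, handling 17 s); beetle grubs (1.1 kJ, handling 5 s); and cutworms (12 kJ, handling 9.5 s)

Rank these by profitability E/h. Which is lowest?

beetle grubs

In descending order of E/h:
cutworms: 12/9.5 = 1.26 kJ/s
leatherjackets: 7.9/14 = 0.564 kJ/s
ant pupae: 8.5/17 = 0.5 kJ/s
beetle grubs: 1.1/5 = 0.22 kJ/s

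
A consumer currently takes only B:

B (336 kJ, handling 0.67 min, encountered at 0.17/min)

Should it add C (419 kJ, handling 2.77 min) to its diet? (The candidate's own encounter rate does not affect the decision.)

On B alone, R = ΣλE/(1+Σλh) = 57.12/1.114 = 51.28 kJ/min.
C: E/h = 419/2.77 = 151.3 kJ/min.
Since 151.3 > R, including C increases the long-run rate.

Yes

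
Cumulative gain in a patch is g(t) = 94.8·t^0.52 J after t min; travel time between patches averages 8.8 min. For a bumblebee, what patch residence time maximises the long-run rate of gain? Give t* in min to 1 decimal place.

Maximise g(t)/(T+t): set derivative to zero → g'(t)(T+t) = g(t).
g'(t) = 0.52·94.8·t^-0.48. Setting 0.52·94.8·t^-0.48 = 94.8·t^0.52/(8.8+t) gives 0.52(8.8+t) = t, so 0.48·t = 0.52×8.8.
t* = 0.52×8.8/0.48 = 9.533 min.

9.5 min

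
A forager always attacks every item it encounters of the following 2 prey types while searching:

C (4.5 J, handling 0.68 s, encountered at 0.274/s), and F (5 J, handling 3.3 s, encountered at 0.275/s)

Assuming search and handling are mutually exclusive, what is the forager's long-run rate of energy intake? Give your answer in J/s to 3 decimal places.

R = (0.274×4.5 + 0.275×5) / (1 + 0.274×0.68 + 0.275×3.3) = 2.608/2.094 = 1.246 J/s.

1.246 J/s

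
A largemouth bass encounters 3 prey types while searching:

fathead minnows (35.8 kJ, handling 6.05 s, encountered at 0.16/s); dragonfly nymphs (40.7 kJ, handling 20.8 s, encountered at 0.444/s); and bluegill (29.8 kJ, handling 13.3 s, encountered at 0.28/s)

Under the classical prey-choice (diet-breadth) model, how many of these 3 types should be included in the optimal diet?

Rank by E/h (kJ/s): fathead minnows 5.92, bluegill 2.24, dragonfly nymphs 1.96. Include each in turn until the next type's E/h falls below the running intake rate.
Rate on top 1: 2.911. bluegill: 2.24 < 2.911 → exclude; stop.
Optimal diet: fathead minnows — 1 of 3 types.

1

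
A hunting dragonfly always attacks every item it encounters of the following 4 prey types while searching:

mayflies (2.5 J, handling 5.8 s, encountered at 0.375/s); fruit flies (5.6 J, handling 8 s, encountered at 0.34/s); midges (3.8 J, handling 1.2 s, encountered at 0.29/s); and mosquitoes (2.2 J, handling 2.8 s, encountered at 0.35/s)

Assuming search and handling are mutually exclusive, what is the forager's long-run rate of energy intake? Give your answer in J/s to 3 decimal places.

0.653 J/s

R = (0.375×2.5 + 0.34×5.6 + 0.29×3.8 + 0.35×2.2) / (1 + 0.375×5.8 + 0.34×8 + 0.29×1.2 + 0.35×2.8) = 4.713/7.223 = 0.6526 J/s.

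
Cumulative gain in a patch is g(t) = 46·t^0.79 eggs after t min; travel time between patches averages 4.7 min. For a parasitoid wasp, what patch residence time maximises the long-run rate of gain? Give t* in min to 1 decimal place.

By the marginal value theorem, leave when the instantaneous gain rate g'(t) equals the habitat-wide average g(t)/(T + t).
g'(t) = 0.79·46·t^-0.21. Setting 0.79·46·t^-0.21 = 46·t^0.79/(4.7+t) gives 0.79(4.7+t) = t, so 0.21·t = 0.79×4.7.
t* = 0.79×4.7/0.21 = 17.68 min.

17.7 min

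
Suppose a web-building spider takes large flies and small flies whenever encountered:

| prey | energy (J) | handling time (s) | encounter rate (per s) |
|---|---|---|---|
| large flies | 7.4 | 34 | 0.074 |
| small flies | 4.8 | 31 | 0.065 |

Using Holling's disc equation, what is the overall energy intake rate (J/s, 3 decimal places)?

Energy encountered per unit search time: 0.074×7.4 + 0.065×4.8 = 0.8596 J/s.
Handling time per unit search time: 0.074×34 + 0.065×31 = 4.531.
Rate = 0.8596/(1 + 4.531) = 0.1554 J/s.

0.155 J/s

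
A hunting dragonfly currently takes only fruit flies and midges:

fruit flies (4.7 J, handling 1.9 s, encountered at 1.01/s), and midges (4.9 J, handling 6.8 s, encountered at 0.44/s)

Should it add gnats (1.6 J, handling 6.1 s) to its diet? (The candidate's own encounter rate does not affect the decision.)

No

Current rate: (1.01×4.7 + 0.44×4.9)/(1 + 1.01×1.9 + 0.44×6.8) = 1.168 J/s.
Profitability of gnats: 1.6/6.1 = 0.2623 J/s.
0.2623 < 1.168, so adding gnats would lower the average — exclude it.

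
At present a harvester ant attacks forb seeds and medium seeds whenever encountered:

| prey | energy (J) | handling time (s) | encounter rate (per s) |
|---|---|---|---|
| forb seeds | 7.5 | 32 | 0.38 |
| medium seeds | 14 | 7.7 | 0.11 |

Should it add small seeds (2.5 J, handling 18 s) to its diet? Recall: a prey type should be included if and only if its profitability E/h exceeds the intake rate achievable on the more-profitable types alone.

On forb seeds and medium seeds alone, R = ΣλE/(1+Σλh) = 4.39/14.01 = 0.3134 J/s.
small seeds: E/h = 2.5/18 = 0.1389 J/s.
0.1389 < 0.3134, so adding small seeds would lower the average — exclude it.

No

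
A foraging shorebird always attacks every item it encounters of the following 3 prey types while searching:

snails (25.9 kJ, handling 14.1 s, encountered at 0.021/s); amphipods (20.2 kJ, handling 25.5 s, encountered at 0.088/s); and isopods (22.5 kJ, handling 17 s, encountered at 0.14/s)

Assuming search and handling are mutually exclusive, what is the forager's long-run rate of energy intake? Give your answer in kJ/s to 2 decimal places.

0.92 kJ/s

Energy encountered per unit search time: 0.021×25.9 + 0.088×20.2 + 0.14×22.5 = 5.472 kJ/s.
Handling time per unit search time: 0.021×14.1 + 0.088×25.5 + 0.14×17 = 4.92.
Rate = 5.472/(1 + 4.92) = 0.9242 kJ/s.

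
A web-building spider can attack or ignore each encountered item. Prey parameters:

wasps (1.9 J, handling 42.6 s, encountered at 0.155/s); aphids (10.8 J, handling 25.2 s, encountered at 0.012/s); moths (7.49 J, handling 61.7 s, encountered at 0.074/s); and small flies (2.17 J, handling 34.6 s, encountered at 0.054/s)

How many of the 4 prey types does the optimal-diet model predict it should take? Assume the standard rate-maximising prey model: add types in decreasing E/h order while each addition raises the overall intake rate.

E/h in descending order: aphids 0.429, moths 0.121, small flies 0.0627, wasps 0.0446 J/s. The optimal diet is the largest prefix of this list for which every included type satisfies E_i/h_i > R on the types above it.
Rate on top 1: 0.09951. moths: 0.121 > 0.09951 → include.
Rate on top 2: 0.1165. small flies: 0.0627 < 0.1165 → exclude; stop.
Optimal diet: aphids, moths — 2 of 4 types.

2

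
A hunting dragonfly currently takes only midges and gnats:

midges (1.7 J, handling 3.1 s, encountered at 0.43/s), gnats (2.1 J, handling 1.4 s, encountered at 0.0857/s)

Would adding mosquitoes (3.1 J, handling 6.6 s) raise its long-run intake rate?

Yes

Current rate: (0.43×1.7 + 0.0857×2.1)/(1 + 0.43×3.1 + 0.0857×1.4) = 0.3714 J/s.
Profitability of mosquitoes: 3.1/6.6 = 0.4697 J/s.
Since 0.4697 > R, including mosquitoes increases the long-run rate.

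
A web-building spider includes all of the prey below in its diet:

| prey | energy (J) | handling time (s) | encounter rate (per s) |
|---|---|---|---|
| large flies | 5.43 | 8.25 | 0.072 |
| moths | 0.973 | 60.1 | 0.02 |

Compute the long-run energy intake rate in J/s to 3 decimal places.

0.147 J/s

R = Σλ_iE_i / (1 + Σλ_ih_i)
Numerator: 0.072×5.43 + 0.02×0.973 = 0.4104
Denominator: 1 + 0.072×8.25 + 0.02×60.1 = 2.796
R = 0.4104/2.796 = 0.1468 J/s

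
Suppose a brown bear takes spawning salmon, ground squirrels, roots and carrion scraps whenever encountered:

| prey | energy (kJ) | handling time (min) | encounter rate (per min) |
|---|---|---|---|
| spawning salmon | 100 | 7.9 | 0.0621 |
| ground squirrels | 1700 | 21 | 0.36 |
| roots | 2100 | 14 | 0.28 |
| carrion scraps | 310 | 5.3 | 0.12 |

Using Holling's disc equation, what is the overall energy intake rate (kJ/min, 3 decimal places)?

R = (0.0621×100 + 0.36×1700 + 0.28×2100 + 0.12×310) / (1 + 0.0621×7.9 + 0.36×21 + 0.28×14 + 0.12×5.3) = 1243/13.61 = 91.38 kJ/min.

91.383 kJ/min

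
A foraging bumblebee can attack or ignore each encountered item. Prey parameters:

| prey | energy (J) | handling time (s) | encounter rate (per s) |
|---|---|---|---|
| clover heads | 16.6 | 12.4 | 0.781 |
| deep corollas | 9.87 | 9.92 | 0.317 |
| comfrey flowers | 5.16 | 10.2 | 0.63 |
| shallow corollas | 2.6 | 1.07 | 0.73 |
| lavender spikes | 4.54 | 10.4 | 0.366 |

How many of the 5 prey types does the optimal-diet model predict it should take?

2

E/h in descending order: shallow corollas 2.43, clover heads 1.34, deep corollas 0.995, comfrey flowers 0.506, lavender spikes 0.437 J/s. The optimal diet is the largest prefix of this list for which every included type satisfies E_i/h_i > R on the types above it.
Rate on top 1: 1.066. clover heads: 1.34 > 1.066 → include.
Rate on top 2: 1.296. deep corollas: 0.995 < 1.296 → exclude; stop.
Optimal diet: shallow corollas, clover heads — 2 of 5 types.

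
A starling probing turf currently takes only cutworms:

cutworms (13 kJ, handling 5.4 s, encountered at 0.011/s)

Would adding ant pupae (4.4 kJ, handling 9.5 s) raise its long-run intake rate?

Yes

Current rate: (0.011×13)/(1 + 0.011×5.4) = 0.135 kJ/s.
Profitability of ant pupae: 4.4/9.5 = 0.4632 kJ/s.
0.4632 > 0.135, so adding ant pupae raises the average — include it.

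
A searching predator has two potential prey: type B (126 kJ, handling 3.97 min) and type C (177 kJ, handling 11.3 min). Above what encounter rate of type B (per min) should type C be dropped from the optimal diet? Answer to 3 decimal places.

Drop type C once their profitability E₂/h₂ falls below the rate achievable on type B alone: E₂/h₂ = λE₁/(1 + λh₁).
Solve for λ: λE₁h₂ = E₂(1 + λh₁) → λ(E₁h₂ − E₂h₁) = E₂ → λ = E₂/(E₁h₂ − E₂h₁).
λ = 177/(126×11.3 − 177×3.97) = 177/721.1 = 0.2455 per min.

0.245 per min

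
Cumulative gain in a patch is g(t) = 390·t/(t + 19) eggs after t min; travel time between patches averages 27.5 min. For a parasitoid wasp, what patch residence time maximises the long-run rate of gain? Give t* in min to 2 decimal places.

Maximise g(t)/(T+t): set derivative to zero → g'(t)(T+t) = g(t).
g'(t) = 390·19/(t + 19)². Setting 390·19/(t+19)² = 390t/[(t+19)(27.5+t)] gives 19(27.5+t) = t(t+19), so t² = 19×27.5 = 522.5.
t* = √522.5 = 22.86 min.

22.86 min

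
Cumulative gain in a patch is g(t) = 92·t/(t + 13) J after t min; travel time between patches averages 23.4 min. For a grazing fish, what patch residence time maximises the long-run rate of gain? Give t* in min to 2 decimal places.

Maximise g(t)/(T+t): set derivative to zero → g'(t)(T+t) = g(t).
g'(t) = 92·13/(t + 13)². Setting 92·13/(t+13)² = 92t/[(t+13)(23.4+t)] gives 13(23.4+t) = t(t+13), so t² = 13×23.4 = 304.2.
t* = √304.2 = 17.44 min.

17.44 min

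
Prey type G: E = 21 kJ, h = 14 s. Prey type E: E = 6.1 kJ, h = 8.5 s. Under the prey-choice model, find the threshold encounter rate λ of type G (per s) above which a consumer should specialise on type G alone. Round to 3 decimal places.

0.066 per s

Drop type E once their profitability E₂/h₂ falls below the rate achievable on type G alone: E₂/h₂ = λE₁/(1 + λh₁).
Solve for λ: λE₁h₂ = E₂(1 + λh₁) → λ(E₁h₂ − E₂h₁) = E₂ → λ = E₂/(E₁h₂ − E₂h₁).
λ = 6.1/(21×8.5 − 6.1×14) = 6.1/93.1 = 0.06552 per s.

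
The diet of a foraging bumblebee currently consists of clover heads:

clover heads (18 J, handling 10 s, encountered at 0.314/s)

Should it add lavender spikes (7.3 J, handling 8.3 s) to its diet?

No

Current rate: (0.314×18)/(1 + 0.314×10) = 1.365 J/s.
lavender spikes: E/h = 7.3/8.3 = 0.8795 J/s.
0.8795 < 1.365, so adding lavender spikes would lower the average — exclude it.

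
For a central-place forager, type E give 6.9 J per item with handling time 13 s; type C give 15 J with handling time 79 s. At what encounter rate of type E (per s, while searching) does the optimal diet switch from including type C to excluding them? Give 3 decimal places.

The zero-one rule: include type C iff E₂/h₂ > λE₁/(1+λh₁). Equality gives the switch point.
λE₁h₂ = E₂ + λE₂h₁ ⇒ λ = E₂/(E₁h₂ − E₂h₁) = 15/(545.1 − 195) = 0.04284 per s.

0.043 per s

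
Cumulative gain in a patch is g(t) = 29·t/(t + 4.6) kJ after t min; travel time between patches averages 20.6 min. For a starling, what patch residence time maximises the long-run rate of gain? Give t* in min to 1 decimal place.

Optimal t* satisfies g'(t*) = g(t*)/(T + t*).
g'(t) = 29·4.6/(t + 4.6)². Setting 29·4.6/(t+4.6)² = 29t/[(t+4.6)(20.6+t)] gives 4.6(20.6+t) = t(t+4.6), so t² = 4.6×20.6 = 94.76.
t* = √94.76 = 9.734 min.

9.7 min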